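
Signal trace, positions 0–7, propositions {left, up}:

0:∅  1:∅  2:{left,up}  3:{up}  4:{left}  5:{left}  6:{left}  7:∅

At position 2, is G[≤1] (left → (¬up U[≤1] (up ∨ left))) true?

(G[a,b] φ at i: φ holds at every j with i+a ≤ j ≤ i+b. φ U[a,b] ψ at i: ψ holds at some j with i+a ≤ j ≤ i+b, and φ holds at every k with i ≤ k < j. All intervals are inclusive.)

Check (left → (¬up U[≤1] (up ∨ left))) at every j in [2,3]:
  j=2: antecedent true; consequent holds → ✓
  j=3: antecedent false → ✓
All positions satisfy it → formula holds.

Holds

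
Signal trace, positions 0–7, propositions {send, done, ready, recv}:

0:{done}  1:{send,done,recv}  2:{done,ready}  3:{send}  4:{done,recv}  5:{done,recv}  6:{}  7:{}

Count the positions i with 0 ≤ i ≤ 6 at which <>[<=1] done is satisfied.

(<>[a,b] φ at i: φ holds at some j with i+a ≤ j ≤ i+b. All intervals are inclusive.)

6

Evaluate at each i in [0,6]:
  i=0: ✓ (witness j=0)
  i=1: ✓ (witness j=1)
  i=2: ✓ (witness j=2)
  i=3: ✓ (witness j=4)
  i=4: ✓ (witness j=4)
  i=5: ✓ (witness j=5)
  i=6: ✗ (none in [6,7])
Positions where it holds: {0, 1, 2, 3, 4, 5} → 6.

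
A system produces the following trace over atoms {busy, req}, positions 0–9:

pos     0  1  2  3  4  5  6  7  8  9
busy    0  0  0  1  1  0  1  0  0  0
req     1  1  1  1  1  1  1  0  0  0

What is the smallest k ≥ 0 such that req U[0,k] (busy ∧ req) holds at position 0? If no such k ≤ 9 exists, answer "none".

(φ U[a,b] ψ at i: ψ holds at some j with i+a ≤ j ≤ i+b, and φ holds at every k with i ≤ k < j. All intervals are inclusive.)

Need earliest j ≥ 0 with (busy ∧ req), and req at every k in [0,j-1].
  j=0: rhs fails.
  j=1: rhs fails.
  j=2: rhs fails.
  j=3: rhs holds; lhs holds on [0,2]. k = 3.

3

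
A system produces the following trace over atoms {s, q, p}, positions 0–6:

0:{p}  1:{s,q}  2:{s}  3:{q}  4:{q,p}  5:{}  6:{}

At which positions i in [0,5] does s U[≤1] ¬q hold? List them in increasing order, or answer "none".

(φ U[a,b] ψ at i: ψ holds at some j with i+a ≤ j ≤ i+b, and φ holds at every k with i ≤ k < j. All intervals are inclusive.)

0, 1, 2, 5

Evaluate at each i in [0,5]:
  i=0: ✓ (rhs at j=0)
  i=1: ✓ (rhs at j=2; lhs holds on [1,1])
  i=2: ✓ (rhs at j=2)
  i=3: ✗ (no rhs in [3,4])
  i=4: ✗ (lhs fails at k=4 before rhs at j=5)
  i=5: ✓ (rhs at j=5)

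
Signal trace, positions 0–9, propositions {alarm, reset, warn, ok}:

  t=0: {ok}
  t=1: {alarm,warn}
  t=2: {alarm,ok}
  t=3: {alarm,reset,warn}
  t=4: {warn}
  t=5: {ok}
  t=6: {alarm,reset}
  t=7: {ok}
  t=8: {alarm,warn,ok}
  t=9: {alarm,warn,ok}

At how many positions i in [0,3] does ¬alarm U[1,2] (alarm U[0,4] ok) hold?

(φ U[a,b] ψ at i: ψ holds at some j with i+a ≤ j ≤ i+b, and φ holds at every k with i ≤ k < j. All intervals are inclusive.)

1

Evaluate at each i in [0,3]:
  i=0: ✓ (rhs at j=1; lhs holds on [0,0])
  i=1: ✗ (lhs fails at k=1 before rhs at j=2)
  i=2: ✗ (no rhs in [3,4])
  i=3: ✗ (lhs fails at k=3 before rhs at j=5)
Positions where it holds: {0} → 1.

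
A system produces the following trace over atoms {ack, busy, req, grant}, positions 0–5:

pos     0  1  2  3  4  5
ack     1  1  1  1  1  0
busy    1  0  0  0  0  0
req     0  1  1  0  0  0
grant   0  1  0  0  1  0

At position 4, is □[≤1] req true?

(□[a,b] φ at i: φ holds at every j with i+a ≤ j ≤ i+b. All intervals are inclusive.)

Check req at every j in [4,5]:
  j=4: false
  j=5: false
Fails at j=4 → formula fails.

No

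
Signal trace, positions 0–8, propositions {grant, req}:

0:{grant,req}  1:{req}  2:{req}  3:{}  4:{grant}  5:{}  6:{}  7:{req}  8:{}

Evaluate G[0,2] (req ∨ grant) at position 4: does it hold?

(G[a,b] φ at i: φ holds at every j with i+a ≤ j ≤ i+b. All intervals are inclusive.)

Does not hold

Check (req ∨ grant) at every j in [4,6]:
  j=4: true
  j=5: false
  j=6: false
Fails at j=5 → formula fails.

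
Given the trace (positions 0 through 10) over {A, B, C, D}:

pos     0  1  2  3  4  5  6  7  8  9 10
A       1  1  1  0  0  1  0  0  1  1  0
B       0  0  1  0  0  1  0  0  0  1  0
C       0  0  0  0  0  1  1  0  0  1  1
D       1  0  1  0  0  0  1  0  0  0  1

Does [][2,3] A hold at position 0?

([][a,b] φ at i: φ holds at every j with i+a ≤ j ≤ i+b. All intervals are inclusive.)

Check A at every j in [2,3]:
  j=2: true
  j=3: false
Fails at j=3 → formula fails.

No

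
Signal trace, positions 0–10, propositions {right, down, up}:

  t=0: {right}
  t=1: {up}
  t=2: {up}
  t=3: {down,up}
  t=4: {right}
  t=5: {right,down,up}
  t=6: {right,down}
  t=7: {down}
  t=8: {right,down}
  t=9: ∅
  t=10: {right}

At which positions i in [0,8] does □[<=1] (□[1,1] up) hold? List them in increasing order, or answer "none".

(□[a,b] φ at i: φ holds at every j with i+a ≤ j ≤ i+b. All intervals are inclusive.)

Evaluate at each i in [0,8]:
  i=0: ✓ (all of [0,1])
  i=1: ✓ (all of [1,2])
  i=2: ✗ (fails at j=3)
  i=3: ✗ (fails at j=3)
  i=4: ✗ (fails at j=5)
  i=5: ✗ (fails at j=5)
  i=6: ✗ (fails at j=6)
  i=7: ✗ (fails at j=7)
  i=8: ✗ (fails at j=8)

0, 1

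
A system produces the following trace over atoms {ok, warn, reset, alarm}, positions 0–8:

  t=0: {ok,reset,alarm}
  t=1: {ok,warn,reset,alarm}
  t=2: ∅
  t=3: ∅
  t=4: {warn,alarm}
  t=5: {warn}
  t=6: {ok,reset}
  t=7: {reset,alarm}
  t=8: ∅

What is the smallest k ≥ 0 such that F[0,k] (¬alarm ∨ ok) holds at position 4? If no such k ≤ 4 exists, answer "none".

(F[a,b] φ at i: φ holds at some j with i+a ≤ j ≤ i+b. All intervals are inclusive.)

Scan j = 4,5,… for (¬alarm ∨ ok):
  j=4: fails
  j=5: holds
First hit at j=5, so smallest k = 5-4 = 1.

1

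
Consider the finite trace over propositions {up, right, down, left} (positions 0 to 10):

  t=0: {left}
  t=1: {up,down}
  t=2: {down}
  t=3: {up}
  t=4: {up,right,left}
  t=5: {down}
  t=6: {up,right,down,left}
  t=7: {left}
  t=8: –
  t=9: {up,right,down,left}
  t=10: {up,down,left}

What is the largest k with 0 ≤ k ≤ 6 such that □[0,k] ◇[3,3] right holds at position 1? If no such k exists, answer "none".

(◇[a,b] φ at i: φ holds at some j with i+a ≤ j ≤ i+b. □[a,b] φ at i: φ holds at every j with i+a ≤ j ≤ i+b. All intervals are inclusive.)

◇[3,3] right must hold from j=1 onward; find where it first fails.
  j=1: holds
  j=2: fails
Holds on [1,1], so largest k = 0.

0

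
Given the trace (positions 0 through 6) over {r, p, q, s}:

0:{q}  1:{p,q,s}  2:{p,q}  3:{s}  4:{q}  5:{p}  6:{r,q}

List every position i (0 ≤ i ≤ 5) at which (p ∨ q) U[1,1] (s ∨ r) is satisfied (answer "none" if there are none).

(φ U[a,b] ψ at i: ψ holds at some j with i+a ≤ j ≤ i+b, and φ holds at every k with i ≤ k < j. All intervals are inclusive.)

0, 2, 5

Evaluate at each i in [0,5]:
  i=0: ✓ (rhs at j=1; lhs holds on [0,0])
  i=1: ✗ (no rhs in [2,2])
  i=2: ✓ (rhs at j=3; lhs holds on [2,2])
  i=3: ✗ (no rhs in [4,4])
  i=4: ✗ (no rhs in [5,5])
  i=5: ✓ (rhs at j=6; lhs holds on [5,5])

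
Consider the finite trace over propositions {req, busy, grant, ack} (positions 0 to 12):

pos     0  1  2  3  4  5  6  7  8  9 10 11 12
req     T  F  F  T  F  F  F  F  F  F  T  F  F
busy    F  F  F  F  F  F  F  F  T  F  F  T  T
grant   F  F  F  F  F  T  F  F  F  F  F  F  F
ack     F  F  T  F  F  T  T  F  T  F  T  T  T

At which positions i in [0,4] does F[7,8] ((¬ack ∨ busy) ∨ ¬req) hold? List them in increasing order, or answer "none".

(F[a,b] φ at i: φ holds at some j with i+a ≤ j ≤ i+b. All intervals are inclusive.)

0, 1, 2, 3, 4

Evaluate at each i in [0,4]:
  i=0: ✓ (witness j=7)
  i=1: ✓ (witness j=8)
  i=2: ✓ (witness j=9)
  i=3: ✓ (witness j=11)
  i=4: ✓ (witness j=11)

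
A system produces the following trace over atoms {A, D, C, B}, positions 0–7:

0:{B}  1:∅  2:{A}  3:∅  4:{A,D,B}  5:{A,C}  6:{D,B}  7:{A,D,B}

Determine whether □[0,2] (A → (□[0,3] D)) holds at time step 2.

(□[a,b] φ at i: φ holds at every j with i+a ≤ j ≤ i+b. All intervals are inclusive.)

Check (A → (□[0,3] D)) at every j in [2,4]:
  j=2: antecedent true; consequent fails at 2 → ✗
  j=3: antecedent false → ✓
  j=4: antecedent true; consequent fails at 5 → ✗
Fails at j=2 → formula fails.

Does not hold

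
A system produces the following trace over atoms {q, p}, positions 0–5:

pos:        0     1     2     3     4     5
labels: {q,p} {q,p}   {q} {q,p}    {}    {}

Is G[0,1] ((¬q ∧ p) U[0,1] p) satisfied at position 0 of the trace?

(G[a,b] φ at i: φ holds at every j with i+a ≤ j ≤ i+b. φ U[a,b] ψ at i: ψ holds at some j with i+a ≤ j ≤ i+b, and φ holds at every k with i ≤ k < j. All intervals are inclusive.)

Yes

Check ((¬q ∧ p) U[0,1] p) at every j in [0,1]:
  j=0: holds
  j=1: holds
All positions satisfy it → formula holds.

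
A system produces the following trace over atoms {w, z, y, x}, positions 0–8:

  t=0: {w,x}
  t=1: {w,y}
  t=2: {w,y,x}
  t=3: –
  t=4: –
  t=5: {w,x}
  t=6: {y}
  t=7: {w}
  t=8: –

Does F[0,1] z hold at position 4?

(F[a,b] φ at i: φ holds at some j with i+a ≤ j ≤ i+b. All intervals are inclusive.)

Does not hold

Check z at each j in [4,5]:
  j=4: false
  j=5: false
No position in the window satisfies it → formula fails.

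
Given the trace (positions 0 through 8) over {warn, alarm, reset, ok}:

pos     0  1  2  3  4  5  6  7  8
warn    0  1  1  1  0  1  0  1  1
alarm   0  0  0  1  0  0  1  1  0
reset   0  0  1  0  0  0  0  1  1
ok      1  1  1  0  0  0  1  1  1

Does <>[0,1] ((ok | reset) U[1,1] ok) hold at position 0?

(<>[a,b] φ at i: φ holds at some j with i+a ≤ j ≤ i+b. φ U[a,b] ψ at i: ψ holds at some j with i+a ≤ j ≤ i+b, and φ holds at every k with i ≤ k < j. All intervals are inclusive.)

Check ((ok | reset) U[1,1] ok) at each j in [0,1]:
  j=0: holds
  j=1: holds
Found at j=0 → formula holds.

Holds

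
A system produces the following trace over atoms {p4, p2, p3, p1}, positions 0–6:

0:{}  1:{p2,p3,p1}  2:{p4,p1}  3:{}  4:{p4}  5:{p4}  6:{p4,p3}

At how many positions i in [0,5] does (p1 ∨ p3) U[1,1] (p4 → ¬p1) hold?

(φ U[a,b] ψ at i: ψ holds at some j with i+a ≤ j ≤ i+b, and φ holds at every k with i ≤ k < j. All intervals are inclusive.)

1

Evaluate at each i in [0,5]:
  i=0: ✗ (lhs fails at k=0 before rhs at j=1)
  i=1: ✗ (no rhs in [2,2])
  i=2: ✓ (rhs at j=3; lhs holds on [2,2])
  i=3: ✗ (lhs fails at k=3 before rhs at j=4)
  i=4: ✗ (lhs fails at k=4 before rhs at j=5)
  i=5: ✗ (lhs fails at k=5 before rhs at j=6)
Positions where it holds: {2} → 1.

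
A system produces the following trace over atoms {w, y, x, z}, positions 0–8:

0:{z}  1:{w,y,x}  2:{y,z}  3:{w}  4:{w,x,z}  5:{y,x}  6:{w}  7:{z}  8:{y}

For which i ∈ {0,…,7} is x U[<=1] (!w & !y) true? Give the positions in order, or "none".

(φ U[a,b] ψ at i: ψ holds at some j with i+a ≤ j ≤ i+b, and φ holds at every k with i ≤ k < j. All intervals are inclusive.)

Evaluate at each i in [0,7]:
  i=0: ✓ (rhs at j=0)
  i=1: ✗ (no rhs in [1,2])
  i=2: ✗ (no rhs in [2,3])
  i=3: ✗ (no rhs in [3,4])
  i=4: ✗ (no rhs in [4,5])
  i=5: ✗ (no rhs in [5,6])
  i=6: ✗ (lhs fails at k=6 before rhs at j=7)
  i=7: ✓ (rhs at j=7)

0, 7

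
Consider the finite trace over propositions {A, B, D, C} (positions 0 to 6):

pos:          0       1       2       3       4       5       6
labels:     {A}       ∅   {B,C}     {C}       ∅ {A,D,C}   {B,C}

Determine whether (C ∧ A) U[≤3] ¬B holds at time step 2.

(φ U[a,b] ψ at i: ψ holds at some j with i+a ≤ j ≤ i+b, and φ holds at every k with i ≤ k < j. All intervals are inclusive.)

No

Need some j in [2,5] with ¬B, and (C ∧ A) at every k in [2,j-1].
  j=2: ¬B false.
  j=3: ¬B holds, but (C ∧ A) fails at k=2 → not this j.
  j=4: ¬B holds, but (C ∧ A) fails at k=2 → not this j.
  j=5: ¬B holds, but (C ∧ A) fails at k=2 → not this j.
No j in the window works → until fails.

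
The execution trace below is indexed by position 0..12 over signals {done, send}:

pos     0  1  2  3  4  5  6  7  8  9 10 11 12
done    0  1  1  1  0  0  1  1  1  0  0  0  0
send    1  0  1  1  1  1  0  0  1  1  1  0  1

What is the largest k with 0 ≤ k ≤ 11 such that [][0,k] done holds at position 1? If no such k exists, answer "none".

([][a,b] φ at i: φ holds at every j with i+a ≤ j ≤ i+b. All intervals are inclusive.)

done must hold from j=1 onward; find where it first fails.
  j=1: holds
  j=2: holds
  j=3: holds
  j=4: fails
Holds on [1,3], so largest k = 2.

2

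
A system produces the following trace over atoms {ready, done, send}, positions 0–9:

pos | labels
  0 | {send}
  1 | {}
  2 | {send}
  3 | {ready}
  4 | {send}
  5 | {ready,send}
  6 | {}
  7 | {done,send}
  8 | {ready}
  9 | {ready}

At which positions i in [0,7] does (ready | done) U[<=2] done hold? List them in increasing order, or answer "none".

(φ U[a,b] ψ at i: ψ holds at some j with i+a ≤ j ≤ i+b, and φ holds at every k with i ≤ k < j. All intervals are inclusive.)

Evaluate at each i in [0,7]:
  i=0: ✗ (no rhs in [0,2])
  i=1: ✗ (no rhs in [1,3])
  i=2: ✗ (no rhs in [2,4])
  i=3: ✗ (no rhs in [3,5])
  i=4: ✗ (no rhs in [4,6])
  i=5: ✗ (lhs fails at k=6 before rhs at j=7)
  i=6: ✗ (lhs fails at k=6 before rhs at j=7)
  i=7: ✓ (rhs at j=7)

7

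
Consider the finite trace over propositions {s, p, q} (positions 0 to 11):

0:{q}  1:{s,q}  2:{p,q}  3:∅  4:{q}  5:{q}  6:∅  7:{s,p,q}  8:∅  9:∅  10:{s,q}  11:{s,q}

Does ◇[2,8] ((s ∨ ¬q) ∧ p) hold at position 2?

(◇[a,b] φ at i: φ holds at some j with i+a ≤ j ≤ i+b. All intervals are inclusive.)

Holds

Check ((s ∨ ¬q) ∧ p) at each j in [4,10]:
  j=4: false
  j=5: false
  j=6: false
  j=7: true
  j=8: false
  j=9: false
  j=10: false
Found at j=7 → formula holds.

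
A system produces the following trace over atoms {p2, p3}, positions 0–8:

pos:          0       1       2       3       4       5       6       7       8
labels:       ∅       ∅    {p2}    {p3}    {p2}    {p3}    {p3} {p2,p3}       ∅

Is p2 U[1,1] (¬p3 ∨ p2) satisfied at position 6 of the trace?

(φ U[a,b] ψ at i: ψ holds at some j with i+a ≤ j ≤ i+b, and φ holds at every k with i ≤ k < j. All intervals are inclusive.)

Need some j in [7,7] with (¬p3 ∨ p2), and p2 at every k in [6,j-1].
  j=7: (¬p3 ∨ p2) holds, but p2 fails at k=6 → not this j.
No j in the window works → until fails.

Does not hold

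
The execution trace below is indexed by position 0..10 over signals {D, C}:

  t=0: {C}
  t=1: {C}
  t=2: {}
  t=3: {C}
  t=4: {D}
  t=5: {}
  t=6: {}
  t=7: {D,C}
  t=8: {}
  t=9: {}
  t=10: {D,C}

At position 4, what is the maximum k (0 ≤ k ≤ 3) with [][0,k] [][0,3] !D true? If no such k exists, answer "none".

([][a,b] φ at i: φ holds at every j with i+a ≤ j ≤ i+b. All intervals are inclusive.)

none

[][0,3] !D must hold from j=4 onward; find where it first fails.
  j=4: fails → no k works.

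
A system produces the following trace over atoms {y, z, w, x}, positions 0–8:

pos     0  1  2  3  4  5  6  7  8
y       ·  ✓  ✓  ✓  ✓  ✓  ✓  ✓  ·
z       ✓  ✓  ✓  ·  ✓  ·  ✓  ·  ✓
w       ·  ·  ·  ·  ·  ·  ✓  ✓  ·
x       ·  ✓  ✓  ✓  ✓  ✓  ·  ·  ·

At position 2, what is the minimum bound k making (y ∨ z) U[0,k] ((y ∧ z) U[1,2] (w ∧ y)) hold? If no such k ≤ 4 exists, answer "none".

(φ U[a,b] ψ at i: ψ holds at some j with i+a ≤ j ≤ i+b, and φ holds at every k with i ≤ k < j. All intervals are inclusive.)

Need earliest j ≥ 2 with ((y ∧ z) U[1,2] (w ∧ y)), and (y ∨ z) at every k in [2,j-1].
  j=2: rhs fails.
  j=3: rhs fails.
  j=4: rhs fails.
  j=5: rhs fails.
  j=6: rhs holds; lhs holds on [2,5]. k = 4.

4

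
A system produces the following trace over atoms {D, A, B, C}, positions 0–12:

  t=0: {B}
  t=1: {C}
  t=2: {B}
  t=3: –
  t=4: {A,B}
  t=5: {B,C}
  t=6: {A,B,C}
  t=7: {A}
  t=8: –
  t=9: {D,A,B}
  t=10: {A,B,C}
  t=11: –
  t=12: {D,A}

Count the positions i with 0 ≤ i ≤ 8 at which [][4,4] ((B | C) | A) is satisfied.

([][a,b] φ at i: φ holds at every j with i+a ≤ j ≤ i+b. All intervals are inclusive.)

Evaluate at each i in [0,8]:
  i=0: ✓ (all of [4,4])
  i=1: ✓ (all of [5,5])
  i=2: ✓ (all of [6,6])
  i=3: ✓ (all of [7,7])
  i=4: ✗ (fails at j=8)
  i=5: ✓ (all of [9,9])
  i=6: ✓ (all of [10,10])
  i=7: ✗ (fails at j=11)
  i=8: ✓ (all of [12,12])
Positions where it holds: {0, 1, 2, 3, 5, 6, 8} → 7.

7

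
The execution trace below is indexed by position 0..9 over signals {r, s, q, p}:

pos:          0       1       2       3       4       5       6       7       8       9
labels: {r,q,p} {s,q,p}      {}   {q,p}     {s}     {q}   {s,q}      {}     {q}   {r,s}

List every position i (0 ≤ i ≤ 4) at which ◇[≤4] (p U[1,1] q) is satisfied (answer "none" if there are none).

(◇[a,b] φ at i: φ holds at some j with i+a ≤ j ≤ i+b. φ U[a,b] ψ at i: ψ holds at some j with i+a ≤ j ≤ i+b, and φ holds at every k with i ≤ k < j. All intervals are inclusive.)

0

Evaluate at each i in [0,4]:
  i=0: ✓ (witness j=0)
  i=1: ✗ (none in [1,5])
  i=2: ✗ (none in [2,6])
  i=3: ✗ (none in [3,7])
  i=4: ✗ (none in [4,8])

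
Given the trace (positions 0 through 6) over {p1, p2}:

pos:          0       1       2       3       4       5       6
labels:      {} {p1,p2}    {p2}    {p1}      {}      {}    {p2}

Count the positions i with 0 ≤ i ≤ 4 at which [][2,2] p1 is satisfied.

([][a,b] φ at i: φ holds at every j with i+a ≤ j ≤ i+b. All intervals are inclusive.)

Evaluate at each i in [0,4]:
  i=0: ✗ (fails at j=2)
  i=1: ✓ (all of [3,3])
  i=2: ✗ (fails at j=4)
  i=3: ✗ (fails at j=5)
  i=4: ✗ (fails at j=6)
Positions where it holds: {1} → 1.

1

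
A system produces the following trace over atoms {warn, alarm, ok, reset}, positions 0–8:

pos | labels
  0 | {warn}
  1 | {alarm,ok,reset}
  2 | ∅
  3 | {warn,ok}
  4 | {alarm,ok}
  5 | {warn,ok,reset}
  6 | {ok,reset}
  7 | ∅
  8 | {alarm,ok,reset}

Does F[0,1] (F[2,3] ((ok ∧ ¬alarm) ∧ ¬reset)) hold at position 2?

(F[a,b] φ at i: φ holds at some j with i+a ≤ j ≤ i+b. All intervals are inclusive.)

Check F[2,3] ((ok ∧ ¬alarm) ∧ ¬reset) at each j in [2,3]:
  j=2: fails (none in [4,5])
  j=3: fails (none in [5,6])
No position in the window satisfies it → formula fails.

No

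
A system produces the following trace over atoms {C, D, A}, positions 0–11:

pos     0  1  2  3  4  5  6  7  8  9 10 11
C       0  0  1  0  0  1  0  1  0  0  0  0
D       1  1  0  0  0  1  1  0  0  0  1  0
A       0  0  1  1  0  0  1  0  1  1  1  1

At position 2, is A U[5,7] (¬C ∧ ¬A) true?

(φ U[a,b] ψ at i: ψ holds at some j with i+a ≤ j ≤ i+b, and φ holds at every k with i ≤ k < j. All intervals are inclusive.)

Need some j in [7,9] with (¬C ∧ ¬A), and A at every k in [2,j-1].
  j=7: (¬C ∧ ¬A) false.
  j=8: (¬C ∧ ¬A) false.
  j=9: (¬C ∧ ¬A) false.
No j in the window works → until fails.

No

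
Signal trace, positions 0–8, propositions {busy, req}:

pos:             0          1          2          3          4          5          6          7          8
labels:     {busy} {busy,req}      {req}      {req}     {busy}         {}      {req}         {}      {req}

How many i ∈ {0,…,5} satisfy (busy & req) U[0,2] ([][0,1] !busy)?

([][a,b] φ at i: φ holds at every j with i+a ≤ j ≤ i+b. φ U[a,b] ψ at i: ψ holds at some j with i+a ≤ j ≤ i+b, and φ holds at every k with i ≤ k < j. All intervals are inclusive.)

3

Evaluate at each i in [0,5]:
  i=0: ✗ (lhs fails at k=0 before rhs at j=2)
  i=1: ✓ (rhs at j=2; lhs holds on [1,1])
  i=2: ✓ (rhs at j=2)
  i=3: ✗ (lhs fails at k=3 before rhs at j=5)
  i=4: ✗ (lhs fails at k=4 before rhs at j=5)
  i=5: ✓ (rhs at j=5)
Positions where it holds: {1, 2, 5} → 3.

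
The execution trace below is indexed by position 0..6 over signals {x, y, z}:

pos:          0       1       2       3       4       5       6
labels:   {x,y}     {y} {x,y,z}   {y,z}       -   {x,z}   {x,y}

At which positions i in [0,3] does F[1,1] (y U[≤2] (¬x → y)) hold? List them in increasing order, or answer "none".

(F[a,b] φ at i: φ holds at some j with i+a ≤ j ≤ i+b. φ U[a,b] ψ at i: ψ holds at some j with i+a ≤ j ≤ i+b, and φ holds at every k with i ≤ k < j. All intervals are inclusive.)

0, 1, 2

Evaluate at each i in [0,3]:
  i=0: ✓ (witness j=1)
  i=1: ✓ (witness j=2)
  i=2: ✓ (witness j=3)
  i=3: ✗ (none in [4,4])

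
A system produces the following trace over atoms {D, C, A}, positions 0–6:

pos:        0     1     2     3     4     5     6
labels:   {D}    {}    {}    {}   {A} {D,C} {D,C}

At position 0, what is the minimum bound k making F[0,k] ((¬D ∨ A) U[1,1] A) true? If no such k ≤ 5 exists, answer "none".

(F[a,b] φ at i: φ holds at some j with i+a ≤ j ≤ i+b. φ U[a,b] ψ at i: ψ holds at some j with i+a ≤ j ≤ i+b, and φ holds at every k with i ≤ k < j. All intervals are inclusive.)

3

Scan j = 0,1,… for ((¬D ∨ A) U[1,1] A):
  j=0: fails
  j=1: fails
  j=2: fails
  j=3: holds
First hit at j=3, so smallest k = 3-0 = 3.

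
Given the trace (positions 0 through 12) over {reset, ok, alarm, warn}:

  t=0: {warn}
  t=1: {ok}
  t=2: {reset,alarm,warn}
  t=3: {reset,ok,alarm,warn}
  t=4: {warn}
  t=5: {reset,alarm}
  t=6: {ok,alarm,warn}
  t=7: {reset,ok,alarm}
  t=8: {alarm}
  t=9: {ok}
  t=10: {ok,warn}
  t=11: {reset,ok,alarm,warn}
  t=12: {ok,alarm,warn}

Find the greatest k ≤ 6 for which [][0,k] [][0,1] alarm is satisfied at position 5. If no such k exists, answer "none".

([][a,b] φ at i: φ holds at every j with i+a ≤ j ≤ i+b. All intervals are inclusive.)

2

[][0,1] alarm must hold from j=5 onward; find where it first fails.
  j=5: holds
  j=6: holds
  j=7: holds
  j=8: fails
Holds on [5,7], so largest k = 2.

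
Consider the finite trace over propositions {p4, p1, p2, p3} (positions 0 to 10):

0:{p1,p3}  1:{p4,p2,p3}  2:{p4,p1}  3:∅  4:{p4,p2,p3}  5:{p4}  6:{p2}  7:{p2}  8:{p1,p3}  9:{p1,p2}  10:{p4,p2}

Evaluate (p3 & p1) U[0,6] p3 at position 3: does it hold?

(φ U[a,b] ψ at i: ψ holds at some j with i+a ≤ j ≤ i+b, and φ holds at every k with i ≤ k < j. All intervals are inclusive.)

Need some j in [3,9] with p3, and (p3 & p1) at every k in [3,j-1].
  j=3: p3 false.
  j=4: p3 holds, but (p3 & p1) fails at k=3 → not this j.
  j=5: p3 false.
  j=6: p3 false.
  j=7: p3 false.
  j=8: p3 holds, but (p3 & p1) fails at k=3 → not this j.
  j=9: p3 false.
No j in the window works → until fails.

Does not hold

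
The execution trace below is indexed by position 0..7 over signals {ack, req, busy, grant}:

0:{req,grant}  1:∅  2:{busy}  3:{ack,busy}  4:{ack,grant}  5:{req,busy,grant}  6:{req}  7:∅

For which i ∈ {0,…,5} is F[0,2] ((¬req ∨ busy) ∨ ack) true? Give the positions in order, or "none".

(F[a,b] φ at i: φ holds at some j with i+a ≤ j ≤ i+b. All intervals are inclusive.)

0, 1, 2, 3, 4, 5

Evaluate at each i in [0,5]:
  i=0: ✓ (witness j=1)
  i=1: ✓ (witness j=1)
  i=2: ✓ (witness j=2)
  i=3: ✓ (witness j=3)
  i=4: ✓ (witness j=4)
  i=5: ✓ (witness j=5)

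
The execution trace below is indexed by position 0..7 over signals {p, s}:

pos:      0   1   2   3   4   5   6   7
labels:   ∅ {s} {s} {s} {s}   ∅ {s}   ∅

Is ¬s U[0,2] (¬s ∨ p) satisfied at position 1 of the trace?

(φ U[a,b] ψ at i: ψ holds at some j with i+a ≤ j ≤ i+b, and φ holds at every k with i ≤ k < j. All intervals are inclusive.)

False

Need some j in [1,3] with (¬s ∨ p), and ¬s at every k in [1,j-1].
  j=1: (¬s ∨ p) false.
  j=2: (¬s ∨ p) false.
  j=3: (¬s ∨ p) false.
No j in the window works → until fails.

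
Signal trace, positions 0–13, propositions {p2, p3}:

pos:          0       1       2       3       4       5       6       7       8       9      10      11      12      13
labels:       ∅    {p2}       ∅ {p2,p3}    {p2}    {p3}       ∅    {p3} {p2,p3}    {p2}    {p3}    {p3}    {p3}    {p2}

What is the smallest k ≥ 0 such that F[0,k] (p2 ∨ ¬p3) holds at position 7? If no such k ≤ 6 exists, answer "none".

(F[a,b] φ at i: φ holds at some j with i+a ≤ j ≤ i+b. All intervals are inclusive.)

1

Scan j = 7,8,… for (p2 ∨ ¬p3):
  j=7: fails
  j=8: holds
First hit at j=8, so smallest k = 8-7 = 1.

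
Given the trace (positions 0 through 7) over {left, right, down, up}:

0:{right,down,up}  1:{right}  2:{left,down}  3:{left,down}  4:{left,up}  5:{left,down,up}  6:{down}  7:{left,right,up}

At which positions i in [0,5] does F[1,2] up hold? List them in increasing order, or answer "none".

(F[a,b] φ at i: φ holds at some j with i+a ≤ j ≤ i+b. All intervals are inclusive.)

Evaluate at each i in [0,5]:
  i=0: ✗ (none in [1,2])
  i=1: ✗ (none in [2,3])
  i=2: ✓ (witness j=4)
  i=3: ✓ (witness j=4)
  i=4: ✓ (witness j=5)
  i=5: ✓ (witness j=7)

2, 3, 4, 5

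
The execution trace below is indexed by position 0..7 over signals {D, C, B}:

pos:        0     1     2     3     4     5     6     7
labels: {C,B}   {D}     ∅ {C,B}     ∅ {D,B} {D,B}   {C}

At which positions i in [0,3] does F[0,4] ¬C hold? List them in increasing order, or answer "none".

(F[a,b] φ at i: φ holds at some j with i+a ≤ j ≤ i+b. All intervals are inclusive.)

Evaluate at each i in [0,3]:
  i=0: ✓ (witness j=1)
  i=1: ✓ (witness j=1)
  i=2: ✓ (witness j=2)
  i=3: ✓ (witness j=4)

0, 1, 2, 3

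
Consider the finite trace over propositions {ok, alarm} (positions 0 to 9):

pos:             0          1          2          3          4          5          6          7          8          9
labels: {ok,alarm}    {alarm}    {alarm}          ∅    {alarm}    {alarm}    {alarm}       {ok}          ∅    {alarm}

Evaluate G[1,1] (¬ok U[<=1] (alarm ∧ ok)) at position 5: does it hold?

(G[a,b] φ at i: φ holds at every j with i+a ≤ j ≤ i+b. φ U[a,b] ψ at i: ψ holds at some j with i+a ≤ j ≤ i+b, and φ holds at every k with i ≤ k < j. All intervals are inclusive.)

Does not hold

Check (¬ok U[<=1] (alarm ∧ ok)) at every j in [6,6]:
  j=6: fails
Fails at j=6 → formula fails.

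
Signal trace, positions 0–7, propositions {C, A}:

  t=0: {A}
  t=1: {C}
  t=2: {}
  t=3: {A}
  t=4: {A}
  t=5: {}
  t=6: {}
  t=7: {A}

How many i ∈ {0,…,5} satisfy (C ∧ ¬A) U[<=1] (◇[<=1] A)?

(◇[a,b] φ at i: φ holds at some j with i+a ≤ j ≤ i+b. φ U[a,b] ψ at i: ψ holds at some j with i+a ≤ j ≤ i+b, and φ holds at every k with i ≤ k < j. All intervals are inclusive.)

5

Evaluate at each i in [0,5]:
  i=0: ✓ (rhs at j=0)
  i=1: ✓ (rhs at j=2; lhs holds on [1,1])
  i=2: ✓ (rhs at j=2)
  i=3: ✓ (rhs at j=3)
  i=4: ✓ (rhs at j=4)
  i=5: ✗ (lhs fails at k=5 before rhs at j=6)
Positions where it holds: {0, 1, 2, 3, 4} → 5.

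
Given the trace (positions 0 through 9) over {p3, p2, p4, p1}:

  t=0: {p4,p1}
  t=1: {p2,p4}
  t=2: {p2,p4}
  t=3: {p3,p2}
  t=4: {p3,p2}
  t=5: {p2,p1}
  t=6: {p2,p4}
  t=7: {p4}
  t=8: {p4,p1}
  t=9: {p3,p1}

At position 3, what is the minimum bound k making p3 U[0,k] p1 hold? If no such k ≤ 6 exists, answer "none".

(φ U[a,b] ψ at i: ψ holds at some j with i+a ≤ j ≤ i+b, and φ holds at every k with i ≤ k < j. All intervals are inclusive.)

2

Need earliest j ≥ 3 with p1, and p3 at every k in [3,j-1].
  j=3: rhs fails.
  j=4: rhs fails.
  j=5: rhs holds; lhs holds on [3,4]. k = 2.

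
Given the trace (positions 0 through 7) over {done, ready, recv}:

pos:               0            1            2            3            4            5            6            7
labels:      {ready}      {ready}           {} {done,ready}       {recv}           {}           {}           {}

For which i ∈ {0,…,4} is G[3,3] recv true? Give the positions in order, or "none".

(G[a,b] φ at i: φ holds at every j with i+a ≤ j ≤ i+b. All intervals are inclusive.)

Evaluate at each i in [0,4]:
  i=0: ✗ (fails at j=3)
  i=1: ✓ (all of [4,4])
  i=2: ✗ (fails at j=5)
  i=3: ✗ (fails at j=6)
  i=4: ✗ (fails at j=7)

1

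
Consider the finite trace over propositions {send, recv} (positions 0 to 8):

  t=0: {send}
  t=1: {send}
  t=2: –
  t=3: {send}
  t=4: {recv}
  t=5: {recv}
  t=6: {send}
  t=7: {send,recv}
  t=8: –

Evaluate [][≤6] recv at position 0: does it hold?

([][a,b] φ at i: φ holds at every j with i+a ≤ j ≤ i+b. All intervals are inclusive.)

No

Check recv at every j in [0,6]:
  j=0: false
  j=1: false
  j=2: false
  j=3: false
  j=4: true
  j=5: true
  j=6: false
Fails at j=0 → formula fails.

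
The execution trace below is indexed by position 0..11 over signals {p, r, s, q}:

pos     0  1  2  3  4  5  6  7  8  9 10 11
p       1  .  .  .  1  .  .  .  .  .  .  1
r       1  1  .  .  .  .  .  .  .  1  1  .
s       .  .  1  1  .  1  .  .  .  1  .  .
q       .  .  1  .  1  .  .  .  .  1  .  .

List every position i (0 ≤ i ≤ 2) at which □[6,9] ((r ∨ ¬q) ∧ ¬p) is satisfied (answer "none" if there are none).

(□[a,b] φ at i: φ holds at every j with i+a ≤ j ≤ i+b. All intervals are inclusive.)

Evaluate at each i in [0,2]:
  i=0: ✓ (all of [6,9])
  i=1: ✓ (all of [7,10])
  i=2: ✗ (fails at j=11)

0, 1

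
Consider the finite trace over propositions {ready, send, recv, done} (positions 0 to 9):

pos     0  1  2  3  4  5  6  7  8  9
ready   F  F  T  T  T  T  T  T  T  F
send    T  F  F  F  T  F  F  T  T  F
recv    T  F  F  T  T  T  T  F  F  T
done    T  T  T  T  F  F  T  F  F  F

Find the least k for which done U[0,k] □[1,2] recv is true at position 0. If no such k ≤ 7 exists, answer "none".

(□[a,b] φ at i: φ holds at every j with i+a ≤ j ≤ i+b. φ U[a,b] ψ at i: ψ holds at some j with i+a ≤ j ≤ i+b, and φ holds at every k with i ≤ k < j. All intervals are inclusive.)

Need earliest j ≥ 0 with □[1,2] recv, and done at every k in [0,j-1].
  j=0: rhs fails.
  j=1: rhs fails.
  j=2: rhs holds; lhs holds on [0,1]. k = 2.

2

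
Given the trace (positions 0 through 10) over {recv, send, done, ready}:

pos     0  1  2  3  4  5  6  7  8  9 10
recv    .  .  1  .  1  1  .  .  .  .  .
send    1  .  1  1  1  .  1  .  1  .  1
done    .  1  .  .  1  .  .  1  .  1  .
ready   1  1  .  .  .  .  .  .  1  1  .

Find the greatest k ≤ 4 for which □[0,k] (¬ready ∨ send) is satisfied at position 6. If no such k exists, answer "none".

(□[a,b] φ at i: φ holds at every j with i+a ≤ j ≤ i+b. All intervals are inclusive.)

(¬ready ∨ send) must hold from j=6 onward; find where it first fails.
  j=6: holds
  j=7: holds
  j=8: holds
  j=9: fails
Holds on [6,8], so largest k = 2.

2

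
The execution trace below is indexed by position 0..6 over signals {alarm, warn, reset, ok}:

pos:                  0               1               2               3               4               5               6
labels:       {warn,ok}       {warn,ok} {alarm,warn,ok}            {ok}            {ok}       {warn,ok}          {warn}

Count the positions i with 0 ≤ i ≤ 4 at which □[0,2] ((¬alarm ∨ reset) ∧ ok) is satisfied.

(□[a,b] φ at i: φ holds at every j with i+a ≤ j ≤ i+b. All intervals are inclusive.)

Evaluate at each i in [0,4]:
  i=0: ✗ (fails at j=2)
  i=1: ✗ (fails at j=2)
  i=2: ✗ (fails at j=2)
  i=3: ✓ (all of [3,5])
  i=4: ✗ (fails at j=6)
Positions where it holds: {3} → 1.

1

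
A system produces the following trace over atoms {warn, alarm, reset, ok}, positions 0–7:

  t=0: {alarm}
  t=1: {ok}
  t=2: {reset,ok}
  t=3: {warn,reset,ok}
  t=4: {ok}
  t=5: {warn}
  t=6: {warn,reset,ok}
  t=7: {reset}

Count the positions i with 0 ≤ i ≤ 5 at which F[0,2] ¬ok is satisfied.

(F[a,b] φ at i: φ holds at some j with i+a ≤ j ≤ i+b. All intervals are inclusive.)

4

Evaluate at each i in [0,5]:
  i=0: ✓ (witness j=0)
  i=1: ✗ (none in [1,3])
  i=2: ✗ (none in [2,4])
  i=3: ✓ (witness j=5)
  i=4: ✓ (witness j=5)
  i=5: ✓ (witness j=5)
Positions where it holds: {0, 3, 4, 5} → 4.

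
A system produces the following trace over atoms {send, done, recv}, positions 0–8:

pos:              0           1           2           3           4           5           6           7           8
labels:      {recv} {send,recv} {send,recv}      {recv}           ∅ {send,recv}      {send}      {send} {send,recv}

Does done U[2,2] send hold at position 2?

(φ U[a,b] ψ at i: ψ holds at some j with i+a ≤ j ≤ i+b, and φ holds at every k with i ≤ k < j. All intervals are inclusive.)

Does not hold

Need some j in [4,4] with send, and done at every k in [2,j-1].
  j=4: send false.
No j in the window works → until fails.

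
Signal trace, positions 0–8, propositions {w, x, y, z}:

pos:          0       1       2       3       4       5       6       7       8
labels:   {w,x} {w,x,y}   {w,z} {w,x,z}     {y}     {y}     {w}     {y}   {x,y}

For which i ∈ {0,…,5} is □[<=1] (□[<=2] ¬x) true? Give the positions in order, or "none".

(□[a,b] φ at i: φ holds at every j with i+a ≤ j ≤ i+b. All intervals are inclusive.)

Evaluate at each i in [0,5]:
  i=0: ✗ (fails at j=0)
  i=1: ✗ (fails at j=1)
  i=2: ✗ (fails at j=2)
  i=3: ✗ (fails at j=3)
  i=4: ✓ (all of [4,5])
  i=5: ✗ (fails at j=6)

4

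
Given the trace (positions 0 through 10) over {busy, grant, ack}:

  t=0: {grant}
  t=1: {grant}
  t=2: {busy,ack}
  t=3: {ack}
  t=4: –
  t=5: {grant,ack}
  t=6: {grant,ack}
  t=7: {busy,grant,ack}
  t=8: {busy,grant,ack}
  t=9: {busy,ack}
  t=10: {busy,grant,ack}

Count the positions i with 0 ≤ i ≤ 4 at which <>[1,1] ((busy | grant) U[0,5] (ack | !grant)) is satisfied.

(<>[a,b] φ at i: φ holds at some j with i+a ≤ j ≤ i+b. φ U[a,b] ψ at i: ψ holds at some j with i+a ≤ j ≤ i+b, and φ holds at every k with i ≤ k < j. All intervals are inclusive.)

Evaluate at each i in [0,4]:
  i=0: ✓ (witness j=1)
  i=1: ✓ (witness j=2)
  i=2: ✓ (witness j=3)
  i=3: ✓ (witness j=4)
  i=4: ✓ (witness j=5)
Positions where it holds: {0, 1, 2, 3, 4} → 5.

5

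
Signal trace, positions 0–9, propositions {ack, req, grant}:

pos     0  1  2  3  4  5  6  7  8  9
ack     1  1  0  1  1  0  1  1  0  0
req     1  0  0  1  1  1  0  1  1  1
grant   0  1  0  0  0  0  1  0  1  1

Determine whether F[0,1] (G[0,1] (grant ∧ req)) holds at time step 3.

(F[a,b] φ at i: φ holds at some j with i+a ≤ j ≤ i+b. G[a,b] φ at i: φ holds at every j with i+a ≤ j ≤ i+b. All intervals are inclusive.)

Check G[0,1] (grant ∧ req) at each j in [3,4]:
  j=3: fails at 3
  j=4: fails at 4
No position in the window satisfies it → formula fails.

No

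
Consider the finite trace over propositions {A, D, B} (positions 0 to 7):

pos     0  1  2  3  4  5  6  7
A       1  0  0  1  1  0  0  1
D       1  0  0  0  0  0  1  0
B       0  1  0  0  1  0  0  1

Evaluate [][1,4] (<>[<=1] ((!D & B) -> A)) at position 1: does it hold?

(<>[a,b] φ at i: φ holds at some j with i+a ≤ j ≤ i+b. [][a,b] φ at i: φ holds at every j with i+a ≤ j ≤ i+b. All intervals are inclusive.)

Yes

Check <>[<=1] ((!D & B) -> A) at every j in [2,5]:
  j=2: holds (witness at 2)
  j=3: holds (witness at 3)
  j=4: holds (witness at 4)
  j=5: holds (witness at 5)
All positions satisfy it → formula holds.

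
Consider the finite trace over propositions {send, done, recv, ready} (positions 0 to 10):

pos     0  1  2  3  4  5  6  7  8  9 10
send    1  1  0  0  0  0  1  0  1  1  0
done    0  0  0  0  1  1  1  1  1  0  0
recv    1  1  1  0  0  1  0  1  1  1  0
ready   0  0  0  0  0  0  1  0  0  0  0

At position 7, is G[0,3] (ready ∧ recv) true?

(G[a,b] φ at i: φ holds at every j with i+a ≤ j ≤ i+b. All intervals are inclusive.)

False

Check (ready ∧ recv) at every j in [7,10]:
  j=7: false
  j=8: false
  j=9: false
  j=10: false
Fails at j=7 → formula fails.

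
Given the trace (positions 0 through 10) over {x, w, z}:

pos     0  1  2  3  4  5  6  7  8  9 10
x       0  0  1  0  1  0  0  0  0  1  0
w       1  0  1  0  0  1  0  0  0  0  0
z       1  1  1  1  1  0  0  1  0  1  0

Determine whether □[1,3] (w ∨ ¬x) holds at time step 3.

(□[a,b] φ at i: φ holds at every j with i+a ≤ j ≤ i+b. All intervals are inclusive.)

No

Check (w ∨ ¬x) at every j in [4,6]:
  j=4: false
  j=5: true
  j=6: true
Fails at j=4 → formula fails.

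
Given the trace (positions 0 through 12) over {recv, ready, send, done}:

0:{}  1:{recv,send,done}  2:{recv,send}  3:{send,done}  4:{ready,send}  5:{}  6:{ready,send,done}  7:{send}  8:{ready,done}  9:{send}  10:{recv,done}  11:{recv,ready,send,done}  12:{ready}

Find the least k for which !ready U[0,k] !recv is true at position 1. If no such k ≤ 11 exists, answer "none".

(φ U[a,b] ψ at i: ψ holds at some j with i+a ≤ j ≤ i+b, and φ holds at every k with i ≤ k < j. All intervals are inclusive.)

Need earliest j ≥ 1 with !recv, and !ready at every k in [1,j-1].
  j=1: rhs fails.
  j=2: rhs fails.
  j=3: rhs holds; lhs holds on [1,2]. k = 2.

2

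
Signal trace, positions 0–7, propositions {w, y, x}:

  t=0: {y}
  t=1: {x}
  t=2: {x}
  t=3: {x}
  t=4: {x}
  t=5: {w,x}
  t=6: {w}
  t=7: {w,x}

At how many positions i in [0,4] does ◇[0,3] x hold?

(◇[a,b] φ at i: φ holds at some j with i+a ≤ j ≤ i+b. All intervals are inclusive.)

5

Evaluate at each i in [0,4]:
  i=0: ✓ (witness j=1)
  i=1: ✓ (witness j=1)
  i=2: ✓ (witness j=2)
  i=3: ✓ (witness j=3)
  i=4: ✓ (witness j=4)
Positions where it holds: {0, 1, 2, 3, 4} → 5.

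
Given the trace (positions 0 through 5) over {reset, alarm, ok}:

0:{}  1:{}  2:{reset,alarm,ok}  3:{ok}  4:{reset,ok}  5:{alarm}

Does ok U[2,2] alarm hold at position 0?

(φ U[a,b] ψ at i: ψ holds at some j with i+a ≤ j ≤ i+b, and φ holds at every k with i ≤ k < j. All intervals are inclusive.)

Need some j in [2,2] with alarm, and ok at every k in [0,j-1].
  j=2: alarm holds, but ok fails at k=0 → not this j.
No j in the window works → until fails.

False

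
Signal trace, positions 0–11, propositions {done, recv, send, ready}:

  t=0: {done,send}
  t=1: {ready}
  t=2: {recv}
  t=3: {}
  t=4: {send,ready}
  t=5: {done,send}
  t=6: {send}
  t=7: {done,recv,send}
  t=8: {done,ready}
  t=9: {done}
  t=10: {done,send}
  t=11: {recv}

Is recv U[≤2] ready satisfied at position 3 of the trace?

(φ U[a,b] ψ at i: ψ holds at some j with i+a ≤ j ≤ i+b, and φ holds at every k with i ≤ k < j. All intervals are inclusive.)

Need some j in [3,5] with ready, and recv at every k in [3,j-1].
  j=3: ready false.
  j=4: ready holds, but recv fails at k=3 → not this j.
  j=5: ready false.
No j in the window works → until fails.

No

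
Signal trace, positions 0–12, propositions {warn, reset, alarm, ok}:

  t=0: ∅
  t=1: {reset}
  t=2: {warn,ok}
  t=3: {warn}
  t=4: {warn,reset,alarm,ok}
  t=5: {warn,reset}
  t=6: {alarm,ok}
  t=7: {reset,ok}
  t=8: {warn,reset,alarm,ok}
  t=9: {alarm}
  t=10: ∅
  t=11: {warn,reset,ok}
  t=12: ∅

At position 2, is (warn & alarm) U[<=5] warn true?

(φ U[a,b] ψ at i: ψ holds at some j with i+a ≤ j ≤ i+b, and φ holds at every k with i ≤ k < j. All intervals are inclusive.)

Holds

Need some j in [2,7] with warn, and (warn & alarm) at every k in [2,j-1].
  j=2: warn holds; no prefix to check → satisfied.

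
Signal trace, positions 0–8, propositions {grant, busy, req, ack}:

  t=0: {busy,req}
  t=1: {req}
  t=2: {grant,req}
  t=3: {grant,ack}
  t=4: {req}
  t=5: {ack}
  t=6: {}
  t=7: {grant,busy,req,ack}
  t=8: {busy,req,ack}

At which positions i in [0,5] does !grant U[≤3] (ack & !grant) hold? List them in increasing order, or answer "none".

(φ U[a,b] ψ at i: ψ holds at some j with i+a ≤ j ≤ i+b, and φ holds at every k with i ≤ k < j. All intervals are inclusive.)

Evaluate at each i in [0,5]:
  i=0: ✗ (no rhs in [0,3])
  i=1: ✗ (no rhs in [1,4])
  i=2: ✗ (lhs fails at k=2 before rhs at j=5)
  i=3: ✗ (lhs fails at k=3 before rhs at j=5)
  i=4: ✓ (rhs at j=5; lhs holds on [4,4])
  i=5: ✓ (rhs at j=5)

4, 5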